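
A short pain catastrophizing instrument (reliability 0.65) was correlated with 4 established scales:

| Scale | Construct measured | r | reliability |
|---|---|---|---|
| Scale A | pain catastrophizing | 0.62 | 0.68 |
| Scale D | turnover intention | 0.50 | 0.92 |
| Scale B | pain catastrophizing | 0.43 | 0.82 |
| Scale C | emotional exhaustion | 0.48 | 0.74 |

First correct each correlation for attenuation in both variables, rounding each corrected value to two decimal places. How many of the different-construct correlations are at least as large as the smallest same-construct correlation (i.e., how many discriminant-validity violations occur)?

2

Disattenuated r (r / √(r_scale · r_new)):
  Scale A (conv): 0.62 / √(0.68·0.65) = 0.93
  Scale D (disc): 0.50 / √(0.92·0.65) = 0.65
  Scale B (conv): 0.43 / √(0.82·0.65) = 0.59
  Scale C (disc): 0.48 / √(0.74·0.65) = 0.69
Smallest convergent = 0.59. Discriminant values: 0.65, 0.69; count ≥ 0.59 → 2.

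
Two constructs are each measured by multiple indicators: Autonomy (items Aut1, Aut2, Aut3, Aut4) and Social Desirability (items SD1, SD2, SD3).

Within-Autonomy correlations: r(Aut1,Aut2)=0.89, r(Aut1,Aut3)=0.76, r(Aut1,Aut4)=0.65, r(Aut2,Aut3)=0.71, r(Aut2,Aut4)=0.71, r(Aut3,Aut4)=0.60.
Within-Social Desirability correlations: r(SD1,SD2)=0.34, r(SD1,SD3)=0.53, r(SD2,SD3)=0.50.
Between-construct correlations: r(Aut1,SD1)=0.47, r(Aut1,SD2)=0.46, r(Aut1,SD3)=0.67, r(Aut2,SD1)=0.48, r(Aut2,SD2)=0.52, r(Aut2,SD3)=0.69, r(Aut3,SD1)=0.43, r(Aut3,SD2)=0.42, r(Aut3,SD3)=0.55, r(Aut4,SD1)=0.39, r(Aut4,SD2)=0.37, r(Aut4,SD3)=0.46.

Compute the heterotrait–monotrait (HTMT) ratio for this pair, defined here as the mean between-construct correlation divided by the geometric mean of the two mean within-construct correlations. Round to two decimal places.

Between-construct mean = 5.91/12 = 0.4925.
Mean within-Aut = 4.32/6 = 0.7200; mean within-SD = 1.37/3 = 0.4567.
Geometric mean = √(0.7200 × 0.4567) = 0.5734.
HTMT = 0.4925 / 0.5734 = 0.86.

0.86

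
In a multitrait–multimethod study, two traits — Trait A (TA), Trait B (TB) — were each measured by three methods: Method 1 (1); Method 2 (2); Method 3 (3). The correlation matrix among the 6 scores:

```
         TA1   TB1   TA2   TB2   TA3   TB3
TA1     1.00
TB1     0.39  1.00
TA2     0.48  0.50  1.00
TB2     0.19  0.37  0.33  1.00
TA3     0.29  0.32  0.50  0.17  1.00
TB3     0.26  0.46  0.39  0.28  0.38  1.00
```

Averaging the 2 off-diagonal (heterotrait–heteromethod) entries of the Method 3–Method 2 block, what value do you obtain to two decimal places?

0.28

HTHM values (method 3 × method 2): 0.17, 0.39; mean = 0.56/2 = 0.28.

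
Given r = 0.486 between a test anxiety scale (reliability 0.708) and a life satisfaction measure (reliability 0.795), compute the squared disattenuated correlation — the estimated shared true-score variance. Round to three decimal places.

Disattenuated r = 0.486 / √(0.708 × 0.795) = 0.486 / 0.7502 = 0.6478.
Shared true-score variance = 0.6478² = 0.4196 ≈ 0.420.

0.420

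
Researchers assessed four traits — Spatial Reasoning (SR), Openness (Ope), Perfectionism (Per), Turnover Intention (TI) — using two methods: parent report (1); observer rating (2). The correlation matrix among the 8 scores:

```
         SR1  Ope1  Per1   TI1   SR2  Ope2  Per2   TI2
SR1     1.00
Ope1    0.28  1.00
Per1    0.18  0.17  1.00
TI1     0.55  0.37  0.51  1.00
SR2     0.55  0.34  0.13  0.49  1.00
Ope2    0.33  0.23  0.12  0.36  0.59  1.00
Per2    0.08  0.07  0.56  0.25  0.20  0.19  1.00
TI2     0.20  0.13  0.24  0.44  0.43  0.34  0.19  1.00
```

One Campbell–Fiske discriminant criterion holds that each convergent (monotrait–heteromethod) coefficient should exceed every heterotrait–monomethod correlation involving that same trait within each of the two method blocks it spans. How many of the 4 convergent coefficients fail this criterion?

Checking each validity diagonal entry against its comparison values:
SR (methods 1·2): 0.55 vs {0.28, 0.59, 0.18, 0.20, 0.55, 0.43} → fail.
Ope (methods 1·2): 0.23 vs {0.28, 0.59, 0.17, 0.19, 0.37, 0.34} → fail.
Per (methods 1·2): 0.56 vs {0.18, 0.20, 0.17, 0.19, 0.51, 0.19} → pass.
TI (methods 1·2): 0.44 vs {0.55, 0.43, 0.37, 0.34, 0.51, 0.19} → fail.
3 of 4 fail.

3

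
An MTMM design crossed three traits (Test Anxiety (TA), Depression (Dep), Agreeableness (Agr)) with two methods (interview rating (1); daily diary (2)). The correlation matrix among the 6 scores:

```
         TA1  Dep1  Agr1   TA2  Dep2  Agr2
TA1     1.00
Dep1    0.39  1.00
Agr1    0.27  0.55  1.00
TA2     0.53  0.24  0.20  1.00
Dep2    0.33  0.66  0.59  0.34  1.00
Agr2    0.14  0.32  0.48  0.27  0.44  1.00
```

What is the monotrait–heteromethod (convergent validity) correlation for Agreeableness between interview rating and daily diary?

Same trait (Agr), different methods: r(Agr1, Agr2) = 0.48.

0.48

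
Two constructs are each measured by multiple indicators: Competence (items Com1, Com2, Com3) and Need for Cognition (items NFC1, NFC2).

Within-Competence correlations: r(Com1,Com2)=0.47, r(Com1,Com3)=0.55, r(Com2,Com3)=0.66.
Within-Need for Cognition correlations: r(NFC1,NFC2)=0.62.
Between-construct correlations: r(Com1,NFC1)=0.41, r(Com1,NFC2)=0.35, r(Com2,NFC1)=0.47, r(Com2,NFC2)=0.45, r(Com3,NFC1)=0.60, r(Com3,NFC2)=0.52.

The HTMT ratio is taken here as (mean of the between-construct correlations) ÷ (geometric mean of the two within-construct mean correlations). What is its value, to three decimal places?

0.792

Mean heterotrait r = 2.80/6 = 0.4667.
Mean within-Com = 1.68/3 = 0.5600; mean within-NFC = 0.62/1 = 0.6200.
Geometric mean = √(0.5600 × 0.6200) = 0.5892.
HTMT = 0.4667 / 0.5892 = 0.792.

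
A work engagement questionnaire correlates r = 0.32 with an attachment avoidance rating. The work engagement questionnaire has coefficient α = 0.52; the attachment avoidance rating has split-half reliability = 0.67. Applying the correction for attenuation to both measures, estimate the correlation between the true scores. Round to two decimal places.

0.54

r_true = r_obs / √(r_xx · r_yy) = 0.32 / √(0.52 × 0.67) = 0.32 / √0.3484 = 0.32 / 0.5903 ≈ 0.54.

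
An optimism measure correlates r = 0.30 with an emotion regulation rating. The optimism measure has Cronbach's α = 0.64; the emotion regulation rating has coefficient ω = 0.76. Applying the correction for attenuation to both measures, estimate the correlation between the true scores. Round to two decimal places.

0.43

r_true = r_obs / √(r_xx · r_yy) = 0.30 / √(0.64 × 0.76) = 0.30 / √0.4864 = 0.30 / 0.6974 ≈ 0.43.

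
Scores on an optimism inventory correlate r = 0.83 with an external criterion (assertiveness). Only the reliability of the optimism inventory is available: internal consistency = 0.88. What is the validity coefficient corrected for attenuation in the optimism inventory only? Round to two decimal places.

0.88

Single correction: r_c = r_obs / √r_xx = 0.83 / √0.88 = 0.83 / 0.9381 ≈ 0.88.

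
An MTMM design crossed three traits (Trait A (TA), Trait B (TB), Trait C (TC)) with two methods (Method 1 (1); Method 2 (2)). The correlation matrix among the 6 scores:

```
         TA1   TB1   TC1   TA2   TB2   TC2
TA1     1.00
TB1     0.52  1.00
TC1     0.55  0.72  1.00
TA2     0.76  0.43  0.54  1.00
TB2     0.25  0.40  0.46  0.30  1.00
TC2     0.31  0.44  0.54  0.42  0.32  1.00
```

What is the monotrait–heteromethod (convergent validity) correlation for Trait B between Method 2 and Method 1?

0.40

Same trait (TB), different methods: r(TB2, TB1) = 0.40.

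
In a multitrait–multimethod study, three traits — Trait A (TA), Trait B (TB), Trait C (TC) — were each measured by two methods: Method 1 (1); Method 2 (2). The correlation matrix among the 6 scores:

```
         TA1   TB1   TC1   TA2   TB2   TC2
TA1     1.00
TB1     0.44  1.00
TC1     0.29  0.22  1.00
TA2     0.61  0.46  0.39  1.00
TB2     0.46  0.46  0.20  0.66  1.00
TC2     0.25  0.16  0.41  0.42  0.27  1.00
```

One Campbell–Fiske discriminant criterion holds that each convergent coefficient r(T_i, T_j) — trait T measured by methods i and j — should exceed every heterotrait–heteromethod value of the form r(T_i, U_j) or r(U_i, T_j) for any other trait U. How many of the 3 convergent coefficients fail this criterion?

Each convergent coefficient versus the relevant comparison correlations:
TA (methods 1·2): 0.61 vs {0.46, 0.46, 0.25, 0.39} → pass.
TB (methods 1·2): 0.46 vs {0.46, 0.46, 0.16, 0.20} → fail.
TC (methods 1·2): 0.41 vs {0.39, 0.25, 0.20, 0.16} → pass.
1 of 3 fail.

1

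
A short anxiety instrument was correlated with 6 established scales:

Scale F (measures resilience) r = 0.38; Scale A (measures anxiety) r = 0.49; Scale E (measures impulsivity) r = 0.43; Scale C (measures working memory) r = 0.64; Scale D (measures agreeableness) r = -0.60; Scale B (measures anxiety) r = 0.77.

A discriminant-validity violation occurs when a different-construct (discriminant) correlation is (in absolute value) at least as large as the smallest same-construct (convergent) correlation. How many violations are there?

2

Convergent (same construct = anxiety): Scale A, Scale B.
Smallest convergent = 0.49. Discriminant |r|: 0.38, 0.43, 0.64, 0.60; count ≥ 0.49 → 2.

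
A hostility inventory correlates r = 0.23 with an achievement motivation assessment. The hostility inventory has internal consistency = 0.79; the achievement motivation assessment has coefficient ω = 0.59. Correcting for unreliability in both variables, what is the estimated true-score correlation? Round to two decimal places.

r_true = r_obs / √(r_xx · r_yy) = 0.23 / √(0.79 × 0.59) = 0.23 / √0.4661 = 0.23 / 0.6827 ≈ 0.34.

0.34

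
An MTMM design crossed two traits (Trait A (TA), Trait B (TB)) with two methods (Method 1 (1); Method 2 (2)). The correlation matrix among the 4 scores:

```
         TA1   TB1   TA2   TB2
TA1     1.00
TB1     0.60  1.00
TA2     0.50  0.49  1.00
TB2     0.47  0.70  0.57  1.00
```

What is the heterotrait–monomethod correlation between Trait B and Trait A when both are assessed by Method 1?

Different traits, same method: r(TB1, TA1) = 0.60.

0.60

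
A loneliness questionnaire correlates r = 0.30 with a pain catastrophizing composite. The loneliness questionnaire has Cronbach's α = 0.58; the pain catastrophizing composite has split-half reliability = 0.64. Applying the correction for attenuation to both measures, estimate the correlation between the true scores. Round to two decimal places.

r_true = r_obs / √(r_xx · r_yy) = 0.30 / √(0.58 × 0.64) = 0.30 / √0.3712 = 0.30 / 0.6093 ≈ 0.49.

0.49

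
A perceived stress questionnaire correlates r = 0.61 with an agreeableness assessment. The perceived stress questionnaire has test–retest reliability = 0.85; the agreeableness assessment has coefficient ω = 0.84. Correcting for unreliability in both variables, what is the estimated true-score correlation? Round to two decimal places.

0.72

r_true = r_obs / √(r_xx · r_yy) = 0.61 / √(0.85 × 0.84) = 0.61 / √0.7140 = 0.61 / 0.8450 ≈ 0.72.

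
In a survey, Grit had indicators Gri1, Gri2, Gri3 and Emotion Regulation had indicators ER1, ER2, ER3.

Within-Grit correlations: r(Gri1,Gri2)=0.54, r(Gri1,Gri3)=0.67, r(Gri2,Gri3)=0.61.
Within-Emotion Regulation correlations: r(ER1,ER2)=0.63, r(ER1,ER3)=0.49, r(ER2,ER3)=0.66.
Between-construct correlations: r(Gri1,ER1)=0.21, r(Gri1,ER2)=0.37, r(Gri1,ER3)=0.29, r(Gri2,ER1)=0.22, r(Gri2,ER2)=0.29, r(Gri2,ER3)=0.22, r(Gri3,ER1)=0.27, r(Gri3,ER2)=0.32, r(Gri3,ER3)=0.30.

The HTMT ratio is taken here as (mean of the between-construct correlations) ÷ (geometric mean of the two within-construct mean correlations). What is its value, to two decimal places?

0.46

Mean between = 2.49/9 = 0.2767.
Mean within-Gri = 1.82/3 = 0.6067; mean within-ER = 1.78/3 = 0.5933.
Geometric mean = √(0.6067 × 0.5933) = 0.6000.
HTMT = 0.2767 / 0.6000 = 0.46.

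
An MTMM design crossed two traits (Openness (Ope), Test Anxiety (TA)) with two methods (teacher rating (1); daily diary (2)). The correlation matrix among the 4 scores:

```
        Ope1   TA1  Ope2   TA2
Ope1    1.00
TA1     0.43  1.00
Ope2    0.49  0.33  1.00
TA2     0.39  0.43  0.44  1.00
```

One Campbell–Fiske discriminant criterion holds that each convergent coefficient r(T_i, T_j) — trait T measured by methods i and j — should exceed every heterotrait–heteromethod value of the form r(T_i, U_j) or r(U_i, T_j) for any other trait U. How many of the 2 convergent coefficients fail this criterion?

0

Checking each validity diagonal entry against its comparison values:
Ope (methods 1·2): 0.49 vs {0.39, 0.33} → pass.
TA (methods 1·2): 0.43 vs {0.33, 0.39} → pass.
0 of 2 fail.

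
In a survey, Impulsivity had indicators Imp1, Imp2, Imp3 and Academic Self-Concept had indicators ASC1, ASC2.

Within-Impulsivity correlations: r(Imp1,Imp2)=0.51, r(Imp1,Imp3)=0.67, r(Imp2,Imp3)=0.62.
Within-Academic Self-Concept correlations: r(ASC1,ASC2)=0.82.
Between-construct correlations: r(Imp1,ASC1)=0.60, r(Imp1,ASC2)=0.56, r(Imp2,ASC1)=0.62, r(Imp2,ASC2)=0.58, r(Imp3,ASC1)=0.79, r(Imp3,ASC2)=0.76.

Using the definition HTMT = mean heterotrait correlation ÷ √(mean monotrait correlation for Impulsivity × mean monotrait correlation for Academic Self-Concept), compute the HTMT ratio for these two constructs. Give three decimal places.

Between-construct mean = 3.91/6 = 0.6517.
Mean within-Imp = 1.80/3 = 0.6000; mean within-ASC = 0.82/1 = 0.8200.
Geometric mean = √(0.6000 × 0.8200) = 0.7014.
HTMT = 0.6517 / 0.7014 = 0.929.

0.929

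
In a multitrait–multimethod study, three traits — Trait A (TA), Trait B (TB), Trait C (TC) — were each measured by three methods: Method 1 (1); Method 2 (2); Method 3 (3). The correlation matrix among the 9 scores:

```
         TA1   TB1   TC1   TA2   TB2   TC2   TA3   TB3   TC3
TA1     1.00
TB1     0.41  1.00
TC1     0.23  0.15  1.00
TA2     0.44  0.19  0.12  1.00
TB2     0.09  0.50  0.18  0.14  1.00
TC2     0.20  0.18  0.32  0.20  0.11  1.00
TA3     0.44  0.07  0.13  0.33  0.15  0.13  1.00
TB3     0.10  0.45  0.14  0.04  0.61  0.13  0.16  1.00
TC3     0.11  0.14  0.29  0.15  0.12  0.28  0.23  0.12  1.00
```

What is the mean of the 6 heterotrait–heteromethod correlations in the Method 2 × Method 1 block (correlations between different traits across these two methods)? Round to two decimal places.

HTHM values (method 2 × method 1): 0.19, 0.12, 0.09, 0.18, 0.20, 0.18; mean = 0.96/6 = 0.16.

0.16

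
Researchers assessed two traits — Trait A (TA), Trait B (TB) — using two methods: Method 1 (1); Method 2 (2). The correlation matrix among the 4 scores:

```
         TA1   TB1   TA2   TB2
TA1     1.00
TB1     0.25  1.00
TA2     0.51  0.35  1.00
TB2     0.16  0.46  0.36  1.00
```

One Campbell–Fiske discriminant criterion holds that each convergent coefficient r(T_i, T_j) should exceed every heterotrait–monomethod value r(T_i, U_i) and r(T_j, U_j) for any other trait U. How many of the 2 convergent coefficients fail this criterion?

0

Convergent coefficients and their comparison sets:
TA (methods 1·2): 0.51 vs {0.25, 0.36} → pass.
TB (methods 1·2): 0.46 vs {0.25, 0.36} → pass.
0 of 2 fail.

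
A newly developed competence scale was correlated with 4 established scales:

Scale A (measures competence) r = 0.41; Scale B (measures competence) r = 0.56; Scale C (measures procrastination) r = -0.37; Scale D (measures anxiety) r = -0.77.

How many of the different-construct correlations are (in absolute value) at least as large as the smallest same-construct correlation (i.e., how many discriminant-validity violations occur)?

1

Convergent (same construct = competence): Scale A, Scale B.
Smallest convergent = 0.41. Discriminant |r|: 0.37, 0.77; count ≥ 0.41 → 1.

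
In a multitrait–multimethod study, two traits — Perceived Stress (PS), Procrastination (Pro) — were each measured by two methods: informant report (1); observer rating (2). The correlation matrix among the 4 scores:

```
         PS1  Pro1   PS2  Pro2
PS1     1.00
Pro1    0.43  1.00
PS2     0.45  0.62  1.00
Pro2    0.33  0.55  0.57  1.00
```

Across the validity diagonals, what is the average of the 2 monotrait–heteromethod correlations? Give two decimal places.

Convergent values: 0.45, 0.55; mean = 1.00/2 = 0.50.

0.50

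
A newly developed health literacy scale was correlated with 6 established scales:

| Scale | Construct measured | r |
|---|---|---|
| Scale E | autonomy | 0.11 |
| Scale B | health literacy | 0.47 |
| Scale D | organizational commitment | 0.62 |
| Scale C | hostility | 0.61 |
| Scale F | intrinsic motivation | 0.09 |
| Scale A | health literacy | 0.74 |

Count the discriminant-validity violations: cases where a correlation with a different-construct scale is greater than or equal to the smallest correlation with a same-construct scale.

2

Convergent (same construct = health literacy): Scale B, Scale A.
Smallest convergent = 0.47. Discriminant values: 0.11, 0.62, 0.61, 0.09; count ≥ 0.47 → 2.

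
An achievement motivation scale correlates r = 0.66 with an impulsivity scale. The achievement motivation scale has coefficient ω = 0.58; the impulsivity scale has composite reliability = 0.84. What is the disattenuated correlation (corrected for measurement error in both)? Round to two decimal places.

0.95

r_true = r_obs / √(r_xx · r_yy) = 0.66 / √(0.58 × 0.84) = 0.66 / √0.4872 = 0.66 / 0.6980 ≈ 0.95.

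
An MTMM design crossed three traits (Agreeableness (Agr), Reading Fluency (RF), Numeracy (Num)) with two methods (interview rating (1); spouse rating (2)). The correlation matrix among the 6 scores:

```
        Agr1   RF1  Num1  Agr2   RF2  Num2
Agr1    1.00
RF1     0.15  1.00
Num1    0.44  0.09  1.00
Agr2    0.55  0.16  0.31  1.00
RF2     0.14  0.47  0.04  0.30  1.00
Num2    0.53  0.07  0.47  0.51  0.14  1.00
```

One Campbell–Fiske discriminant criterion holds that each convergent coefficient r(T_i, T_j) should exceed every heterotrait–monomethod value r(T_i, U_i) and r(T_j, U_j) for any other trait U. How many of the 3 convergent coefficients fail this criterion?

1

Each convergent coefficient versus the relevant comparison correlations:
Agr (methods 1·2): 0.55 vs {0.15, 0.30, 0.44, 0.51} → pass.
RF (methods 1·2): 0.47 vs {0.15, 0.30, 0.09, 0.14} → pass.
Num (methods 1·2): 0.47 vs {0.44, 0.51, 0.09, 0.14} → fail.
1 of 3 fail.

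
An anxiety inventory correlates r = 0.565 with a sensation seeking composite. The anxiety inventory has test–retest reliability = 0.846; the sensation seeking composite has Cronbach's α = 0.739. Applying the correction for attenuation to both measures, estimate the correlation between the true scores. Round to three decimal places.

r_true = r_obs / √(r_xx · r_yy) = 0.565 / √(0.846 × 0.739) = 0.565 / √0.625194 = 0.565 / 0.7907 ≈ 0.715.

0.715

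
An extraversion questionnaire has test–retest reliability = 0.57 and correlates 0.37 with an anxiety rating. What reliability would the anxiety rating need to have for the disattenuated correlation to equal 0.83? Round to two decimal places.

0.35

r_true = r_obs / √(r_xx · r_yy) ⇒ 0.83 = 0.37 / √(0.57 · r_yy).
√(0.57 · r_yy) = 0.37 / 0.83 = 0.4458; 0.57 · r_yy = 0.1987; r_yy = 0.1987 / 0.57 ≈ 0.35.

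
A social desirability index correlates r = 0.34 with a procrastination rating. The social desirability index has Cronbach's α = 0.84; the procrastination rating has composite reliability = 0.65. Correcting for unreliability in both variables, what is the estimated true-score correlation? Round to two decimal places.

0.46

r_true = r_obs / √(r_xx · r_yy) = 0.34 / √(0.84 × 0.65) = 0.34 / √0.5460 = 0.34 / 0.7389 ≈ 0.46.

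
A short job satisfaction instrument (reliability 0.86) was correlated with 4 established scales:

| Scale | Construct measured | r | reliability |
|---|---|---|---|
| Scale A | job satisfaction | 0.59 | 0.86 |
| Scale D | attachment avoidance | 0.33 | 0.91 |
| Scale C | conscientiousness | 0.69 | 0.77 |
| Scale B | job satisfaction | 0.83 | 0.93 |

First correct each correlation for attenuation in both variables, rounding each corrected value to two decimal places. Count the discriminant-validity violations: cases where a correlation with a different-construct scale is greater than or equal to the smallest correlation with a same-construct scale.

1

Disattenuated r (r / √(r_scale · r_new)):
  Scale A (conv): 0.59 / √(0.86·0.86) = 0.69
  Scale D (disc): 0.33 / √(0.91·0.86) = 0.37
  Scale C (disc): 0.69 / √(0.77·0.86) = 0.85
  Scale B (conv): 0.83 / √(0.93·0.86) = 0.93
Smallest convergent = 0.69. Discriminant values: 0.37, 0.85; count ≥ 0.69 → 1.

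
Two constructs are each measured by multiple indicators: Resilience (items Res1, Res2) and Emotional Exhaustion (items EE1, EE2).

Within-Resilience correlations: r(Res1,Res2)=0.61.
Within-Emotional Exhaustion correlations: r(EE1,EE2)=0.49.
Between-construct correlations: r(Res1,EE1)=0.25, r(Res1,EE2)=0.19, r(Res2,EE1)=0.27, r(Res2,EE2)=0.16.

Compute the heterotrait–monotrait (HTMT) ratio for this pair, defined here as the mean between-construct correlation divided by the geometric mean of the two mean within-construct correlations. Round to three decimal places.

0.398

Mean between = 0.87/4 = 0.2175.
Mean within-Res = 0.61/1 = 0.6100; mean within-EE = 0.49/1 = 0.4900.
Geometric mean = √(0.6100 × 0.4900) = 0.5467.
HTMT = 0.2175 / 0.5467 = 0.398.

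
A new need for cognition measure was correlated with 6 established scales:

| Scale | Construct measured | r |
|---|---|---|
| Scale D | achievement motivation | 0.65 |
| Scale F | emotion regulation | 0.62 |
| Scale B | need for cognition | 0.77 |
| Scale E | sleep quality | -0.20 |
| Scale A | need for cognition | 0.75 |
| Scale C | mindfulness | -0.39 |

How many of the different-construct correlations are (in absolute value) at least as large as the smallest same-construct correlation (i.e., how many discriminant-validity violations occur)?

0

Convergent (same construct = need for cognition): Scale B, Scale A.
Smallest convergent = 0.75. Discriminant |r|: 0.65, 0.62, 0.20, 0.39; count ≥ 0.75 → 0.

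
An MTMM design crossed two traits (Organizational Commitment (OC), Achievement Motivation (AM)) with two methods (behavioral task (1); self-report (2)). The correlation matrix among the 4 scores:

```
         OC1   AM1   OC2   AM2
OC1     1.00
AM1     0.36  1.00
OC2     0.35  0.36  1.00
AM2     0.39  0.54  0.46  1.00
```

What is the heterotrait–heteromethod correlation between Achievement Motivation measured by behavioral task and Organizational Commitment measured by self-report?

Different traits and methods: r(AM1, OC2) = 0.36.

0.36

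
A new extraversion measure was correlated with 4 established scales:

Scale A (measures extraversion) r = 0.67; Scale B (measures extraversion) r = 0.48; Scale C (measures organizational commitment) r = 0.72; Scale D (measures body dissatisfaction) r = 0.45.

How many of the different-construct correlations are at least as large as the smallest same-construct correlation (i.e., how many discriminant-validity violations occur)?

1

Convergent (same construct = extraversion): Scale A, Scale B.
Smallest convergent = 0.48. Discriminant values: 0.72, 0.45; count ≥ 0.48 → 1.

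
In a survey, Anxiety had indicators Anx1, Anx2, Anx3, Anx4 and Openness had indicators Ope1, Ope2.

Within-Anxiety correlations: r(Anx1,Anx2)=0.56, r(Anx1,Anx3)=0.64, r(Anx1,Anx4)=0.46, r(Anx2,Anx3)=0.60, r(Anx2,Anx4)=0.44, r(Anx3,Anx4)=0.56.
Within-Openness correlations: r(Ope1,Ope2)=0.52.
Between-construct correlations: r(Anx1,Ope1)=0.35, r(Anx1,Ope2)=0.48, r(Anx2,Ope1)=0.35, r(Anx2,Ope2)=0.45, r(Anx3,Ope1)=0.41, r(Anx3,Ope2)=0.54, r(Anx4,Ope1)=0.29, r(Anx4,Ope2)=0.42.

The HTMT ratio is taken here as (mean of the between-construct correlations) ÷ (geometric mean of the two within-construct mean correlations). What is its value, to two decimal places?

Between-construct mean = 3.29/8 = 0.4113.
Mean within-Anx = 3.26/6 = 0.5433; mean within-Ope = 0.52/1 = 0.5200.
Geometric mean = √(0.5433 × 0.5200) = 0.5315.
HTMT = 0.4113 / 0.5315 = 0.77.

0.77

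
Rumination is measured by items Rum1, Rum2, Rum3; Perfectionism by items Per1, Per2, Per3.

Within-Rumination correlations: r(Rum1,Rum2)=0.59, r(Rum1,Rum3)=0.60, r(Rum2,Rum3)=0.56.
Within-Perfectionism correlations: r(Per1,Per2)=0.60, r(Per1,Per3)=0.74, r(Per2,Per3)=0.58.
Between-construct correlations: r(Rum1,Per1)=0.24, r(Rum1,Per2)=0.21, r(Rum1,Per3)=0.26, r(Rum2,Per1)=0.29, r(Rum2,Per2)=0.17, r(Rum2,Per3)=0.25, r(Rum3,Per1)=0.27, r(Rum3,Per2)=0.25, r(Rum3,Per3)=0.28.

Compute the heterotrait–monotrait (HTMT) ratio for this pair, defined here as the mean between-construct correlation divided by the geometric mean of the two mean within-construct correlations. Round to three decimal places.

Between-construct mean = 2.22/9 = 0.2467.
Mean within-Rum = 1.75/3 = 0.5833; mean within-Per = 1.92/3 = 0.6400.
Geometric mean = √(0.5833 × 0.6400) = 0.6110.
HTMT = 0.2467 / 0.6110 = 0.404.

0.404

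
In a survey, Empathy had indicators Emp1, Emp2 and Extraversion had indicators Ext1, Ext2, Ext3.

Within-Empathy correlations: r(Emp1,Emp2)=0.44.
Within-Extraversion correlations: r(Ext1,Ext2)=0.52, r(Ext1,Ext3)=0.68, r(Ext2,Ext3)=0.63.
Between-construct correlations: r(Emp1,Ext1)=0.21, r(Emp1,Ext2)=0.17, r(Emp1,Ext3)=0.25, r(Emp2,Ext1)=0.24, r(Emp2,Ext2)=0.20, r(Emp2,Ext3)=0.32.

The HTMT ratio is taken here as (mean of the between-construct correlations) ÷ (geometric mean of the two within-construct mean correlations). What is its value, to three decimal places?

Mean between = 1.39/6 = 0.2317.
Mean within-Emp = 0.44/1 = 0.4400; mean within-Ext = 1.83/3 = 0.6100.
Geometric mean = √(0.4400 × 0.6100) = 0.5181.
HTMT = 0.2317 / 0.5181 = 0.447.

0.447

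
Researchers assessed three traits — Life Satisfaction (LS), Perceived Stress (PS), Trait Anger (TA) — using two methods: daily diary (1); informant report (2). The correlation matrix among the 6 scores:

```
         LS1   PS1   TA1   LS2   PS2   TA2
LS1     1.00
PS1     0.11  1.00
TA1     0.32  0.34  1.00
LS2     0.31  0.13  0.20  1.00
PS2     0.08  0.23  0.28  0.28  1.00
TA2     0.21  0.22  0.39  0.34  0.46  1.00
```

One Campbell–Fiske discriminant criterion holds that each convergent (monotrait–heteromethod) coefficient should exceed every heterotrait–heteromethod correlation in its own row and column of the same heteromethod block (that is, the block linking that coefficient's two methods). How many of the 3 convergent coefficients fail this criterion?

Checking each validity diagonal entry against its comparison values:
LS (methods 1·2): 0.31 vs {0.08, 0.13, 0.21, 0.20} → pass.
PS (methods 1·2): 0.23 vs {0.13, 0.08, 0.22, 0.28} → fail.
TA (methods 1·2): 0.39 vs {0.20, 0.21, 0.28, 0.22} → pass.
1 of 3 fail.

1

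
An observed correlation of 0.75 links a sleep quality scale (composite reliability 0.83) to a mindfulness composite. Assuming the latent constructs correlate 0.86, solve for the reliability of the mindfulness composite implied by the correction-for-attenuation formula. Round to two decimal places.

r_true = r_obs / √(r_xx · r_yy) ⇒ 0.86 = 0.75 / √(0.83 · r_yy).
√(0.83 · r_yy) = 0.75 / 0.86 = 0.8721; 0.83 · r_yy = 0.7606; r_yy = 0.7606 / 0.83 ≈ 0.92.

0.92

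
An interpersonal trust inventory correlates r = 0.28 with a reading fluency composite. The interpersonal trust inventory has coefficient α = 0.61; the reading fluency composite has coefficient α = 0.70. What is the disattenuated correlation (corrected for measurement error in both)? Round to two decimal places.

r_true = r_obs / √(r_xx · r_yy) = 0.28 / √(0.61 × 0.70) = 0.28 / √0.4270 = 0.28 / 0.6535 ≈ 0.43.

0.43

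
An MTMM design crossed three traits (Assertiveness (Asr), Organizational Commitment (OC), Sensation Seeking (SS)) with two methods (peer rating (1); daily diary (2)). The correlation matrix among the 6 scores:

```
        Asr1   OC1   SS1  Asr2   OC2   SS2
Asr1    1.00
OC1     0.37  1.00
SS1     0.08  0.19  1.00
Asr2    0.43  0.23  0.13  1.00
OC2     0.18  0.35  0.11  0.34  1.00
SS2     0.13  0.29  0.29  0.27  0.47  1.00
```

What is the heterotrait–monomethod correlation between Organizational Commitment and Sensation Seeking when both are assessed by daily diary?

Different traits, same method: r(OC2, SS2) = 0.47.

0.47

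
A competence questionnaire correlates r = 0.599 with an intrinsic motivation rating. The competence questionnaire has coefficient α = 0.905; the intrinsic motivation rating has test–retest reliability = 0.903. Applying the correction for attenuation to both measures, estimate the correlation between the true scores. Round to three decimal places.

0.663

r_true = r_obs / √(r_xx · r_yy) = 0.599 / √(0.905 × 0.903) = 0.599 / √0.817215 = 0.599 / 0.9040 ≈ 0.663.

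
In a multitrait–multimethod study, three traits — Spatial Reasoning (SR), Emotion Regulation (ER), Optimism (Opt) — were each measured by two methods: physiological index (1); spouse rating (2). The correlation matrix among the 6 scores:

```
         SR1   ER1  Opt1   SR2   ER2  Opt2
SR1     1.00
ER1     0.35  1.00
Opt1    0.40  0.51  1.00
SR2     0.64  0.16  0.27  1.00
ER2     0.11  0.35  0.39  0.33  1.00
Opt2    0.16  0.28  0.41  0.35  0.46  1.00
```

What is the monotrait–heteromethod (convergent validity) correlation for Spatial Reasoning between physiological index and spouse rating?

Same trait (SR), different methods: r(SR1, SR2) = 0.64.

0.64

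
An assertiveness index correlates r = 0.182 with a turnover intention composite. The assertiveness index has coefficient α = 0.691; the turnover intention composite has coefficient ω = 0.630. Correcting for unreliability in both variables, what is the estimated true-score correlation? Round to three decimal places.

r_true = r_obs / √(r_xx · r_yy) = 0.182 / √(0.691 × 0.630) = 0.182 / √0.435330 = 0.182 / 0.6598 ≈ 0.276.

0.276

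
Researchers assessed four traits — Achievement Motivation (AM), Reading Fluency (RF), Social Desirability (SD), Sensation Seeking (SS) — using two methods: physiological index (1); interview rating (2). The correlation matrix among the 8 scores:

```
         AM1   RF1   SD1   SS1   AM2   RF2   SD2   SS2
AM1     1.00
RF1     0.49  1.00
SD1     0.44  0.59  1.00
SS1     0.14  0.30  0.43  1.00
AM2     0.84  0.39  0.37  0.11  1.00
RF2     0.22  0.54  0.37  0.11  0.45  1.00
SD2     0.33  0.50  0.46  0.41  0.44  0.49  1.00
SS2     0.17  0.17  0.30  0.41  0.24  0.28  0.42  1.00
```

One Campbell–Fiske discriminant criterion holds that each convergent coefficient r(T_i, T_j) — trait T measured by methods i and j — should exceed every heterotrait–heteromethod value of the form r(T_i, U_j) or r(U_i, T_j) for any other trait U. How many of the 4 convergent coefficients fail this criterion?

2

Each convergent coefficient versus the relevant comparison correlations:
AM (methods 1·2): 0.84 vs {0.22, 0.39, 0.33, 0.37, 0.17, 0.11} → pass.
RF (methods 1·2): 0.54 vs {0.39, 0.22, 0.50, 0.37, 0.17, 0.11} → pass.
SD (methods 1·2): 0.46 vs {0.37, 0.33, 0.37, 0.50, 0.30, 0.41} → fail.
SS (methods 1·2): 0.41 vs {0.11, 0.17, 0.11, 0.17, 0.41, 0.30} → fail.
2 of 4 fail.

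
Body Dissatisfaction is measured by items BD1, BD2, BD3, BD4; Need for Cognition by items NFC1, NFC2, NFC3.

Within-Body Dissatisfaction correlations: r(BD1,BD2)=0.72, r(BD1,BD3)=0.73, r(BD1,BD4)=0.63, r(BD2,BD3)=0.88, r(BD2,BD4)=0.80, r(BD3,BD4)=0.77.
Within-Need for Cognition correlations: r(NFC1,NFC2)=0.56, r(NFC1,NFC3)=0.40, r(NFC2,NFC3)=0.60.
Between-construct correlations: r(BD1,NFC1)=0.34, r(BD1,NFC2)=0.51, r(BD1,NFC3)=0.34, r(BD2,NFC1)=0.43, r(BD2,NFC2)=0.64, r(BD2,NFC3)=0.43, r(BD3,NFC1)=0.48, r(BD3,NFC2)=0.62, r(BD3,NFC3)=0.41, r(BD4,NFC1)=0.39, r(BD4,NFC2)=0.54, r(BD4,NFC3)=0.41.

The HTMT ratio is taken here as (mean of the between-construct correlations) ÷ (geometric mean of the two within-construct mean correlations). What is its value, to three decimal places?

0.737

Mean between = 5.54/12 = 0.4617.
Mean within-BD = 4.53/6 = 0.7550; mean within-NFC = 1.56/3 = 0.5200.
Geometric mean = √(0.7550 × 0.5200) = 0.6266.
HTMT = 0.4617 / 0.6266 = 0.737.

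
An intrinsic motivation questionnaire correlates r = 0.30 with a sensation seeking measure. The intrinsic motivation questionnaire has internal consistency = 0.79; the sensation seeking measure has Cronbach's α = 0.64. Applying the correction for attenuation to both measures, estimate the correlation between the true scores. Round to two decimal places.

0.42

r_true = r_obs / √(r_xx · r_yy) = 0.30 / √(0.79 × 0.64) = 0.30 / √0.5056 = 0.30 / 0.7111 ≈ 0.42.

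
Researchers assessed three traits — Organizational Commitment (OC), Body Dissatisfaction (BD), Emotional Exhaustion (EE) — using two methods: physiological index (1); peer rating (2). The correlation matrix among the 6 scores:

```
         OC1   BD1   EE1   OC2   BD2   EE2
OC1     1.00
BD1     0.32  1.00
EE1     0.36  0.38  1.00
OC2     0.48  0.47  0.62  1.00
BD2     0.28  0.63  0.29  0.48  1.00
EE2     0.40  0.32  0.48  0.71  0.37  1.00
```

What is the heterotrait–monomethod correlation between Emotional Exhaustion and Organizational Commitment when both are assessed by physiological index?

Different traits, same method: r(EE1, OC1) = 0.36.

0.36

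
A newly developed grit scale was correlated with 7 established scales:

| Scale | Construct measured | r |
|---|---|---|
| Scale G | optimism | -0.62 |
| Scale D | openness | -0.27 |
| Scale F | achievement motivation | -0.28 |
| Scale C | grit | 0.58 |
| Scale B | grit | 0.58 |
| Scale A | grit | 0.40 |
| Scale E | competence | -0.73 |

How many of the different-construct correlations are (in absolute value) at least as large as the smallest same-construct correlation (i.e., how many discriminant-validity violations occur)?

Convergent (same construct = grit): Scale C, Scale B, Scale A.
Smallest convergent = 0.40. Discriminant |r|: 0.62, 0.27, 0.28, 0.73; count ≥ 0.40 → 2.

2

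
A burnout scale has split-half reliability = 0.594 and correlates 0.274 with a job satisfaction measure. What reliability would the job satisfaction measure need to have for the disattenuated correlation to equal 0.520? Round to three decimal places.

0.467

r_true = r_obs / √(r_xx · r_yy) ⇒ 0.520 = 0.274 / √(0.594 · r_yy).
√(0.594 · r_yy) = 0.274 / 0.520 = 0.5269; 0.594 · r_yy = 0.2776; r_yy = 0.2776 / 0.594 ≈ 0.467.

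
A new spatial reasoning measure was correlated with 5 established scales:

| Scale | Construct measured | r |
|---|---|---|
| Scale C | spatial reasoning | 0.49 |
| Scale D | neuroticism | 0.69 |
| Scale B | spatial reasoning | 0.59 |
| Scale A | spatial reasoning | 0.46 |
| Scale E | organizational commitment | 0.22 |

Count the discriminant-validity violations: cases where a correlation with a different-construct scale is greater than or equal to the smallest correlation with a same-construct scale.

Convergent (same construct = spatial reasoning): Scale C, Scale B, Scale A.
Smallest convergent = 0.46. Discriminant values: 0.69, 0.22; count ≥ 0.46 → 1.

1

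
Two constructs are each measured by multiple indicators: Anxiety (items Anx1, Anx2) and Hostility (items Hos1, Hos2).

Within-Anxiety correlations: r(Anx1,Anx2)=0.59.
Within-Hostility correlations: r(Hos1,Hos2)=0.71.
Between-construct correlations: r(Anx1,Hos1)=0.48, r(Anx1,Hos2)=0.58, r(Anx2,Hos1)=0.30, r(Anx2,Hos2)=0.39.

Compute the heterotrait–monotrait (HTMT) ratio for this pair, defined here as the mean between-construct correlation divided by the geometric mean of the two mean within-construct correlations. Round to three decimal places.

Mean heterotrait r = 1.75/4 = 0.4375.
Mean within-Anx = 0.59/1 = 0.5900; mean within-Hos = 0.71/1 = 0.7100.
Geometric mean = √(0.5900 × 0.7100) = 0.6472.
HTMT = 0.4375 / 0.6472 = 0.676.

0.676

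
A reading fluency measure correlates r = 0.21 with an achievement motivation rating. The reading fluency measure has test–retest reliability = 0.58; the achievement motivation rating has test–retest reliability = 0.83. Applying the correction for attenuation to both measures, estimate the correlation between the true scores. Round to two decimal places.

r_true = r_obs / √(r_xx · r_yy) = 0.21 / √(0.58 × 0.83) = 0.21 / √0.4814 = 0.21 / 0.6938 ≈ 0.30.

0.30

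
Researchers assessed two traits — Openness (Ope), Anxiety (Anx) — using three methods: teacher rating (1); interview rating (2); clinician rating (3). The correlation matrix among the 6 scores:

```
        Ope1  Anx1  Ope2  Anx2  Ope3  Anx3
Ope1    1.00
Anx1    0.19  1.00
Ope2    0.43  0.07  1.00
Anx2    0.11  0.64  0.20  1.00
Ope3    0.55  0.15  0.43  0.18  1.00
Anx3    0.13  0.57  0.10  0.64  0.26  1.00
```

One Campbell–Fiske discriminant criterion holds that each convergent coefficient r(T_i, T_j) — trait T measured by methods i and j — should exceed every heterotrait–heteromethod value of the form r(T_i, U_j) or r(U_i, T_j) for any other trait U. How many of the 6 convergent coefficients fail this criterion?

0

Checking each validity diagonal entry against its comparison values:
Ope (methods 1·2): 0.43 vs {0.11, 0.07} → pass.
Ope (methods 1·3): 0.55 vs {0.13, 0.15} → pass.
Ope (methods 2·3): 0.43 vs {0.10, 0.18} → pass.
Anx (methods 1·2): 0.64 vs {0.07, 0.11} → pass.
Anx (methods 1·3): 0.57 vs {0.15, 0.13} → pass.
Anx (methods 2·3): 0.64 vs {0.18, 0.10} → pass.
0 of 6 fail.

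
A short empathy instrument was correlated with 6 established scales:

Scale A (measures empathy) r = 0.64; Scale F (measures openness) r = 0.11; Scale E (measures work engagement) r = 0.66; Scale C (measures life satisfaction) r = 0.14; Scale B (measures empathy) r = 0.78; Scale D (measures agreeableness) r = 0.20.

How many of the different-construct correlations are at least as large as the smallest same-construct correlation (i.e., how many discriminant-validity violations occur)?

Convergent (same construct = empathy): Scale A, Scale B.
Smallest convergent = 0.64. Discriminant values: 0.11, 0.66, 0.14, 0.20; count ≥ 0.64 → 1.

1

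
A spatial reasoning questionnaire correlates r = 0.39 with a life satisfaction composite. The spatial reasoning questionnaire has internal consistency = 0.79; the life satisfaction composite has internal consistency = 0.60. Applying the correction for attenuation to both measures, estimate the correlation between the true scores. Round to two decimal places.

0.57

r_true = r_obs / √(r_xx · r_yy) = 0.39 / √(0.79 × 0.60) = 0.39 / √0.4740 = 0.39 / 0.6885 ≈ 0.57.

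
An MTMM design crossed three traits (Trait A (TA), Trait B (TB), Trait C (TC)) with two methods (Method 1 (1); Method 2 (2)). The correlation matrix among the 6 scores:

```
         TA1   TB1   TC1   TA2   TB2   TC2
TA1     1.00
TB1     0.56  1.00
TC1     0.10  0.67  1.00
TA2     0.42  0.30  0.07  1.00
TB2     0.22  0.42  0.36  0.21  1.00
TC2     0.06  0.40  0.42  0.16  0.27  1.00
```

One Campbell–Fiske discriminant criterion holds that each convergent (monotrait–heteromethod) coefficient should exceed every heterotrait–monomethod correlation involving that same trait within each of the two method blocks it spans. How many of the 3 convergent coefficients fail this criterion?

3

Convergent coefficients and their comparison sets:
TA (methods 1·2): 0.42 vs {0.56, 0.21, 0.10, 0.16} → fail.
TB (methods 1·2): 0.42 vs {0.56, 0.21, 0.67, 0.27} → fail.
TC (methods 1·2): 0.42 vs {0.10, 0.16, 0.67, 0.27} → fail.
3 of 3 fail.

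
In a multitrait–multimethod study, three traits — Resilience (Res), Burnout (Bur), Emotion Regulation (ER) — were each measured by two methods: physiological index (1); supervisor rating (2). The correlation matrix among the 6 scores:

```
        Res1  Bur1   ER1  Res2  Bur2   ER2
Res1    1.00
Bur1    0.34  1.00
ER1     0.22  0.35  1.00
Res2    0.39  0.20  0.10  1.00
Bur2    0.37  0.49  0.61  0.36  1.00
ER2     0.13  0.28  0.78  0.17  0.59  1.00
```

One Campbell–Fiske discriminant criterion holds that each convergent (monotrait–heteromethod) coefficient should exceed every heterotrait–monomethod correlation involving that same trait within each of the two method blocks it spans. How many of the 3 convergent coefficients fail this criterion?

1

Each convergent coefficient versus the relevant comparison correlations:
Res (methods 1·2): 0.39 vs {0.34, 0.36, 0.22, 0.17} → pass.
Bur (methods 1·2): 0.49 vs {0.34, 0.36, 0.35, 0.59} → fail.
ER (methods 1·2): 0.78 vs {0.22, 0.17, 0.35, 0.59} → pass.
1 of 3 fail.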